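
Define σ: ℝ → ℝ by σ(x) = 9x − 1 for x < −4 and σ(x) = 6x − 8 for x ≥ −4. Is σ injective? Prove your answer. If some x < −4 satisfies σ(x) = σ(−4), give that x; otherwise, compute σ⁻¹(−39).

Both pieces are strictly increasing (slopes 9 and 6), so each is injective on its own interval.
The left piece maps (−∞, −4) onto (−∞, −37); the right piece maps [−4, ∞) onto [−32, ∞).
These images are disjoint, so no value is attained by both pieces. Thus σ is injective.
Because the two images are disjoint, no x < −4 has σ(x) = σ(−4), so we compute σ⁻¹(−39): −39 lies in (−∞, −37), so solve 9x − 1 = −39: x = (−39 + 1)/9 = −38/9.

-38/9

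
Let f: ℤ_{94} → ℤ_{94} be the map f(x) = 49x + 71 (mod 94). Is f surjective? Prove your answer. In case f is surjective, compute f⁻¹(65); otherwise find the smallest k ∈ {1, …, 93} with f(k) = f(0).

Since gcd(49, 94) = 1, 49 is invertible modulo 94. Euclid's algorithm: 94 = 1·49 + 45, 49 = 1·45 + 4, 45 = 11·4 + 1; back-substituting gives 1 = 71·49 − 37·94, so 49⁻¹ ≡ 71 (mod 94).
Then y ↦ 71(y − 71) is a two-sided inverse to f, so every y ∈ ℤ_{94} has a preimage.
So f is surjective.
Since f is surjective, we compute f⁻¹(65): solve 49x + 71 ≡ 65 (mod 94), i.e. 49x ≡ 88 (mod 94).
Multiplying by 49⁻¹ = 71 gives x ≡ 71·88 = 6248 = 66·94 + 44 ≡ 44 (mod 94).
Check: f(44) = 49·44 + 71 = 2227 = 23·94 + 65 ≡ 65 (mod 94).

44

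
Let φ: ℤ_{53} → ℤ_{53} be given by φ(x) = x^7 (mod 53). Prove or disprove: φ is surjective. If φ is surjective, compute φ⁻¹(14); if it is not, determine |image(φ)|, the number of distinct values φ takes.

3

Since 53 is prime, the nonzero elements of ℤ_{53} form a cyclic group of order 52.
As gcd(7, 52) = 1, raising to the 7th power is a bijection on this group: if a^7 ≡ b^7 then (ab^{−1})^7 = 1, and the only element of order dividing gcd(7, 52) = 1 is 1, so a = b.
With φ(0) = 0 this makes φ injective on all of ℤ_{53}, hence bijective (finite equal-size domain and codomain). In particular φ is surjective.
Since φ is surjective, we find the preimage of 14. The inverse of x ↦ x^7 on (ℤ_{53})^× is x ↦ x^15, because 7·15 = 105 = 2·52 + 1 ≡ 1 (mod 52) and x^{52} = 1 for x ≠ 0 (Fermat). So φ⁻¹(14) = 14^15 mod 53.
Repeated squaring mod 53: 14^1 ≡ 14, 14^2 ≡ 14² = 196 ≡ 37, 14^4 ≡ 37² = 1369 ≡ 44, 14^8 ≡ 44² = 1936 ≡ 28. Since 15 = 8 + 4 + 2 + 1, 14^15 ≡ 28·44·37·14: 28·44 = 1232 ≡ 13, then 13·37 = 481 ≡ 4, then 4·14 = 56 ≡ 3. So 14^15 ≡ 3 (mod 53).
Hence φ⁻¹(14) = 3.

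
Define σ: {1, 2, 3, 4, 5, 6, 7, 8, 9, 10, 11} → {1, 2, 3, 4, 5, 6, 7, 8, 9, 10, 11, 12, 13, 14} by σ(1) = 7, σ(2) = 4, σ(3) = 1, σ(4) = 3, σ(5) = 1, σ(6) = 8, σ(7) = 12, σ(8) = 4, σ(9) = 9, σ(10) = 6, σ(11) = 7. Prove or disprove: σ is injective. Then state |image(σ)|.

σ(3) = 1 = σ(5) with 3 ≠ 5, so σ is not injective.
The image of σ is {1, 3, 4, 6, 7, 8, 9, 12}, which has 8 elements.

8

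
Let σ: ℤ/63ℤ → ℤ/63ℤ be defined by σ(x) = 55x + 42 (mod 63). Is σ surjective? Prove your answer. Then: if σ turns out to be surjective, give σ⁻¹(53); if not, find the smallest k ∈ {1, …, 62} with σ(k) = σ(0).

Since gcd(55, 63) = 1, 55 is invertible modulo 63. Euclid's algorithm: 63 = 1·55 + 8, 55 = 6·8 + 7, 8 = 1·7 + 1; back-substituting gives 1 = 55·55 − 48·63, so 55⁻¹ ≡ 55 (mod 63).
Then y ↦ 55(y − 42) is a two-sided inverse to σ, so every y ∈ ℤ/63ℤ has a preimage.
Hence σ is surjective.
Since σ is surjective, we find σ⁻¹(53): we need 55x ≡ 53 − 42 ≡ 11 (mod 63). Using 55⁻¹ = 55: x ≡ 55·11 = 605 = 9·63 + 38, so x = 38.
Check: σ(38) = 55·38 + 42 = 2132 = 33·63 + 53 ≡ 53 (mod 63).

38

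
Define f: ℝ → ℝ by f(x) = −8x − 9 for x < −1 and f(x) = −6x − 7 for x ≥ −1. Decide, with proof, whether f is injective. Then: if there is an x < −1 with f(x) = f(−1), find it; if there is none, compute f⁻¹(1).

Both pieces are strictly decreasing (slopes −8 and −6), so each is injective on its own interval.
The left piece maps (−∞, −1) onto (−1, ∞); the right piece maps [−1, ∞) onto (−∞, −1].
These images are disjoint, so no value is attained by both pieces. So f is injective.
Because the two images are disjoint, no x < −1 has f(x) = f(−1), so we compute f⁻¹(1): 1 lies in (−1, ∞), so solve −8x − 9 = 1: x = (1 + 9)/(−8) = −5/4.

-5/4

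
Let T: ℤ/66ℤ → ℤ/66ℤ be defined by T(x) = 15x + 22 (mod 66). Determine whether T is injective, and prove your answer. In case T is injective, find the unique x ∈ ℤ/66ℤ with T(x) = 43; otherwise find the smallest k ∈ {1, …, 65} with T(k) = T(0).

We have gcd(15, 66) = 3 > 1. Taking a = 0 and b = 22: T(0) = 22 and T(22) = 15·22 + 22 = 352 ≡ 22 (mod 66).
So T(0) = T(22) while 0 ≠ 22, hence T is not injective.
Since T is not injective, we find the least positive k with T(k) = T(0): this means 15k ≡ 0 (mod 66), i.e. 66 ∣ 15k. Since gcd(15, 66) = 3, dividing through by 3 this holds exactly when 22 ∣ 5k, and as gcd(5, 22) = 1, exactly when 22 ∣ k.
The smallest positive such k is 22.

22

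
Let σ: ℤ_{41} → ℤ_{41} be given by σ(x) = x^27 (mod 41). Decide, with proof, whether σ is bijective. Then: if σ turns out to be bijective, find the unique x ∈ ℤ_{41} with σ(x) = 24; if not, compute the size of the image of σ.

Since 41 is prime, the nonzero elements of ℤ_{41} form a cyclic group of order 40.
As gcd(27, 40) = 1, raising to the 27th power is a bijection on this group: if a^27 ≡ b^27 then (ab^{−1})^27 = 1, and the only element of order dividing gcd(27, 40) = 1 is 1, so a = b.
With σ(0) = 0 this makes σ injective on all of ℤ_{41}, hence bijective (finite equal-size domain and codomain). In particular σ is bijective.
Since σ is bijective, we find the preimage of 24. The inverse of x ↦ x^27 on (ℤ_{41})^× is x ↦ x^3, because 27·3 = 81 = 2·40 + 1 ≡ 1 (mod 40) and x^{40} = 1 for x ≠ 0 (Fermat). So σ⁻¹(24) = 24^3 mod 41.
Repeated squaring mod 41: 24^1 ≡ 24, 24^2 ≡ 24² = 576 ≡ 2. Since 3 = 2 + 1, 24^3 ≡ 2·24: 2·24 = 48 ≡ 7. So 24^3 ≡ 7 (mod 41).
Hence σ⁻¹(24) = 7.

7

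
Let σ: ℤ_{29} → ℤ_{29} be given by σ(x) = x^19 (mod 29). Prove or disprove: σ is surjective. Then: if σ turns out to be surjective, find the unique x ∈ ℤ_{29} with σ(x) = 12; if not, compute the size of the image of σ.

Since 29 is prime, the nonzero elements of ℤ_{29} form a cyclic group of order 28.
As gcd(19, 28) = 1, raising to the 19th power is a bijection on this group: if u^19 ≡ v^19 then (uv^{−1})^19 = 1, and the only element of order dividing gcd(19, 28) = 1 is 1, so u = v.
With σ(0) = 0 this makes σ injective on all of ℤ_{29}, hence bijective (finite equal-size domain and codomain). In particular σ is surjective.
Since σ is surjective, we find the preimage of 12. The inverse of x ↦ x^19 on (ℤ_{29})^× is x ↦ x^3, because 19·3 = 57 = 2·28 + 1 ≡ 1 (mod 28) and x^{28} = 1 for x ≠ 0 (Fermat). So σ⁻¹(12) = 12^3 mod 29.
Repeated squaring mod 29: 12^1 ≡ 12, 12^2 ≡ 12² = 144 ≡ 28. Since 3 = 2 + 1, 12^3 ≡ 28·12: 28·12 = 336 ≡ 17. So 12^3 ≡ 17 (mod 29).
Hence σ⁻¹(12) = 17.

17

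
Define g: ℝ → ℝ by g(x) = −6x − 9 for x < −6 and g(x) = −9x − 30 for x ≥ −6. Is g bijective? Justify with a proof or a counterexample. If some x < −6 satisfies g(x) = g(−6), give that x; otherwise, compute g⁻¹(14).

-44/9

Both pieces are strictly decreasing (slopes −6 and −9), so each is injective on its own interval.
The left piece maps (−∞, −6) onto (27, ∞); the right piece maps [−6, ∞) onto (−∞, 24].
The images leave a gap (27 has no preimage), so g is not surjective, hence not bijective.
Because the two images are disjoint, no x < −6 has g(x) = g(−6), so we compute g⁻¹(14): 14 lies in (−∞, 24], so solve −9x − 30 = 14: x = (14 + 30)/(−9) = −44/9.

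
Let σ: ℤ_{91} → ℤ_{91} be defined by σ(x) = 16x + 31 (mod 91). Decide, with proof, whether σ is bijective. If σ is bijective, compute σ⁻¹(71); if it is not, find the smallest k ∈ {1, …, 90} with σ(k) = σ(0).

48

Suppose σ(a) = σ(b) in ℤ_{91}. Then 16a + 31 ≡ 16b + 31 (mod 91), hence 16(a − b) ≡ 0 (mod 91).
Since gcd(16, 91) = 1, 16 is invertible modulo 91, so a − b ≡ 0 (mod 91), i.e. a = b.
We now compute 16⁻¹ mod 91 explicitly. Euclid's algorithm: 91 = 5·16 + 11, 16 = 1·11 + 5, 11 = 2·5 + 1; back-substituting gives 1 = 74·16 − 13·91, so 16⁻¹ ≡ 74 (mod 91).
Then y ↦ 74(y − 31) is a two-sided inverse to σ, so every y ∈ ℤ_{91} has a preimage.
So σ is bijective.
Since σ is bijective, we find σ⁻¹(71): we need 16x ≡ 71 − 31 ≡ 40 (mod 91). Using 16⁻¹ = 74: x ≡ 74·40 = 2960 = 32·91 + 48, so x = 48.
Check: σ(48) = 16·48 + 31 = 799 = 8·91 + 71 ≡ 71 (mod 91).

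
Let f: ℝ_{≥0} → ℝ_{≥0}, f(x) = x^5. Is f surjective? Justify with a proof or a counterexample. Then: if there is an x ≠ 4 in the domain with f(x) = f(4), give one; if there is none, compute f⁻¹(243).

3

For any y ∈ ℝ_{≥0}, x = y^{1/5} ∈ ℝ_{≥0} gives f(x) = y, so f is surjective.
Since x ↦ x^5 is strictly increasing on ℝ_{≥0}, it is injective there, so no x ≠ 4 in the domain has f(x) = f(4). We therefore compute f⁻¹(243) = 243^{1/5} = 3 (indeed 3^5 = 243).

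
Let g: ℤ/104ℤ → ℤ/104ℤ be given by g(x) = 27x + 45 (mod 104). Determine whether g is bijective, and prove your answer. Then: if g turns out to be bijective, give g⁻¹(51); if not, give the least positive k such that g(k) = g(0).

Recall that g is injective if g(a) = g(b) implies a = b.
Suppose g(a) = g(b) in ℤ/104ℤ. Then 27a + 45 ≡ 27b + 45 (mod 104), thus 27(a − b) ≡ 0 (mod 104).
Since gcd(27, 104) = 1, 27 is invertible modulo 104, hence a − b ≡ 0 (mod 104), i.e. a = b.
We now compute 27⁻¹ mod 104 explicitly. Euclid's algorithm: 104 = 3·27 + 23, 27 = 1·23 + 4, 23 = 5·4 + 3, 4 = 1·3 + 1; back-substituting gives 1 = 27·27 − 7·104, so 27⁻¹ ≡ 27 (mod 104).
Then y ↦ 27(y − 45) is a two-sided inverse to g, so every y ∈ ℤ/104ℤ has a preimage.
Hence g is bijective.
Since g is bijective, we compute g⁻¹(51): solve 27x + 45 ≡ 51 (mod 104), i.e. 27x ≡ 6 (mod 104).
Multiplying by 27⁻¹ = 27 gives x ≡ 27·6 = 162 = 1·104 + 58 ≡ 58 (mod 104).
Check: g(58) = 27·58 + 45 = 1611 = 15·104 + 51 ≡ 51 (mod 104).

58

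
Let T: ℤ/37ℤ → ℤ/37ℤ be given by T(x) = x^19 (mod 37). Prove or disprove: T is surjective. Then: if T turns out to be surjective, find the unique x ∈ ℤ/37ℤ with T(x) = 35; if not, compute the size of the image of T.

2

Since 37 is prime, the nonzero elements of ℤ/37ℤ form a cyclic group of order 36.
As gcd(19, 36) = 1, raising to the 19th power is a bijection on this group: if u^19 ≡ v^19 then (uv^{−1})^19 = 1, and the only element of order dividing gcd(19, 36) = 1 is 1, so u = v.
With T(0) = 0 this makes T injective on all of ℤ/37ℤ, hence bijective (finite equal-size domain and codomain). In particular T is surjective.
Since T is surjective, we find the preimage of 35. The inverse of x ↦ x^19 on (ℤ/37ℤ)^× is x ↦ x^19, because 19·19 = 361 = 10·36 + 1 ≡ 1 (mod 36) and x^{36} = 1 for x ≠ 0 (Fermat). So T⁻¹(35) = 35^19 mod 37.
Repeated squaring mod 37: 35^1 ≡ 35, 35^2 ≡ 35² = 1225 ≡ 4, 35^4 ≡ 4² = 16, 35^8 ≡ 16² = 256 ≡ 34, 35^16 ≡ 34² = 1156 ≡ 9. Since 19 = 16 + 2 + 1, 35^19 ≡ 9·4·35: 9·4 = 36, then 36·35 = 1260 ≡ 2. So 35^19 ≡ 2 (mod 37).
Hence T⁻¹(35) = 2.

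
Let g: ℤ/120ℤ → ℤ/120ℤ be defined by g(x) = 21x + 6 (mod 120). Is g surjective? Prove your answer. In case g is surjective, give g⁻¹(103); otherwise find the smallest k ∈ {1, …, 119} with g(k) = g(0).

Recall: surjectivity means every element of the codomain has a preimage under g.
Since gcd(21, 120) = 3, we have 21x ≡ 0 (mod 3) for all x, so g(x) ≡ 0 (mod 3).
But 1 ≢ 0 (mod 3), so 1 ∈ ℤ/120ℤ has no preimage. Therefore g is not surjective.
Since g is not surjective, we find the least positive k with g(k) = g(0): this means 21k ≡ 0 (mod 120), i.e. 120 ∣ 21k. Since gcd(21, 120) = 3, dividing through by 3 this holds exactly when 40 ∣ 7k, and as gcd(7, 40) = 1, exactly when 40 ∣ k.
The smallest positive such k is 40.

40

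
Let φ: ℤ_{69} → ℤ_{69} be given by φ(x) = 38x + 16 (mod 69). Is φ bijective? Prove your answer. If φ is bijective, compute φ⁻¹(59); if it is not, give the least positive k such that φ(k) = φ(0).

Suppose φ(x_1) = φ(x_2) in ℤ_{69}. Then 38x_1 + 16 ≡ 38x_2 + 16 (mod 69), therefore 38(x_1 − x_2) ≡ 0 (mod 69).
Since gcd(38, 69) = 1, 38 is invertible modulo 69, hence x_1 − x_2 ≡ 0 (mod 69), i.e. x_1 = x_2.
We now compute 38⁻¹ mod 69 explicitly. Euclid's algorithm: 69 = 1·38 + 31, 38 = 1·31 + 7, 31 = 4·7 + 3, 7 = 2·3 + 1; back-substituting gives 1 = 20·38 − 11·69, so 38⁻¹ ≡ 20 (mod 69).
For any y ∈ ℤ_{69}, x = 20(y − 16) mod 69 satisfies φ(x) = 38·20(y − 16) + 16 ≡ y (since 38·20 ≡ 1 mod 69). So every y has a preimage.
So φ is bijective.
Since φ is bijective, we find φ⁻¹(59): we need 38x ≡ 59 − 16 ≡ 43 (mod 69). Using 38⁻¹ = 20: x ≡ 20·43 = 860 = 12·69 + 32, so x = 32.
Check: φ(32) = 38·32 + 16 = 1232 = 17·69 + 59 ≡ 59 (mod 69).

32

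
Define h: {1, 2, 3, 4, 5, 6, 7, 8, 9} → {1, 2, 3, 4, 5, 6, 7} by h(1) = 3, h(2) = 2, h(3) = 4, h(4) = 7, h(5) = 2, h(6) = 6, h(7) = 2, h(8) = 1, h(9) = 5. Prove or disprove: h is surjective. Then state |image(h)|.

Every element of the codomain has a preimage: 1 = h(8), 2 = h(2), 3 = h(1), 4 = h(3), 5 = h(9), 6 = h(6), 7 = h(4).
Therefore h is surjective.
The image of h is {1, 2, 3, 4, 5, 6, 7}, which has 7 elements.

7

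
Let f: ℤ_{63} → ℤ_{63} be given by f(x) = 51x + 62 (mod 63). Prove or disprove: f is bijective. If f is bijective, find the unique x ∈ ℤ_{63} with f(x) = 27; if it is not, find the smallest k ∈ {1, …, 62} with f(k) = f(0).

21

We have gcd(51, 63) = 3 > 1. Taking x_1 = 0 and x_2 = 21: f(0) = 62 and f(21) = 51·21 + 62 = 1133 ≡ 62 (mod 63).
So f(0) = f(21) while 0 ≠ 21, therefore f is not injective, hence not bijective.
Since f is not bijective, we find the least positive k with f(k) = f(0): this means 51k ≡ 0 (mod 63), i.e. 63 ∣ 51k. Since gcd(51, 63) = 3, dividing through by 3 this holds exactly when 21 ∣ 17k, and as gcd(17, 21) = 1, exactly when 21 ∣ k.
The smallest positive such k is 21.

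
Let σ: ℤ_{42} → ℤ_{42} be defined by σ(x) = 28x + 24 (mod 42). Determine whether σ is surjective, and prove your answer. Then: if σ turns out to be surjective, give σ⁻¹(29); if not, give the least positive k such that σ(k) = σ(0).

Since gcd(28, 42) = 14, we have 28x ≡ 0 (mod 14) for all x, so σ(x) ≡ 10 (mod 14).
But 0 ≢ 10 (mod 14), so 0 ∈ ℤ_{42} has no preimage. Thus σ is not surjective.
Since σ is not surjective, we find the least positive k with σ(k) = σ(0): this means 28k ≡ 0 (mod 42), i.e. 42 ∣ 28k. Since gcd(28, 42) = 14, dividing through by 14 this holds exactly when 3 ∣ 2k, and as gcd(2, 3) = 1, exactly when 3 ∣ k.
The smallest positive such k is 3.

3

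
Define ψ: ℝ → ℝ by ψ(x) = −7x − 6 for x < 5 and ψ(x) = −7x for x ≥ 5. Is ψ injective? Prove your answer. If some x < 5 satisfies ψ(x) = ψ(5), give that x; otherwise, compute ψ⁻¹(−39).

Both pieces are strictly decreasing (slopes −7 and −7), so each is injective on its own interval.
The left piece maps (−∞, 5) onto (−41, ∞); the right piece maps [5, ∞) onto (−∞, −35].
These images overlap. In particular ψ(5) = −35 (right piece), and solving −7x − 6 = −35 on the left piece gives x = 29/7 < 5.
So ψ(29/7) = ψ(5) with 29/7 ≠ 5, and ψ is not injective. This x = 29/7 is the requested value below 5.

29/7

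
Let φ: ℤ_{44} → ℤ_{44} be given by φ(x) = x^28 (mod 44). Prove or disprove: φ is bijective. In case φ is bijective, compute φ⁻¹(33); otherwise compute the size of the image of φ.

φ(10): Repeated squaring mod 44: 10^1 ≡ 10, 10^2 ≡ 10² = 100 ≡ 12, 10^4 ≡ 12² = 144 ≡ 12, 10^8 ≡ 12² = 144 ≡ 12, 10^16 ≡ 12² = 144 ≡ 12. Since 28 = 16 + 8 + 4, 10^28 ≡ 12·12·12: 12·12 = 144 ≡ 12, then 12·12 = 144 ≡ 12. So 10^28 ≡ 12 (mod 44).
φ(12): Repeated squaring mod 44: 12^1 ≡ 12, 12^2 ≡ 12² = 144 ≡ 12, 12^4 ≡ 12² = 144 ≡ 12, 12^8 ≡ 12² = 144 ≡ 12, 12^16 ≡ 12² = 144 ≡ 12. Since 28 = 16 + 8 + 4, 12^28 ≡ 12·12·12: 12·12 = 144 ≡ 12, then 12·12 = 144 ≡ 12. So 12^28 ≡ 12 (mod 44).
So φ(10) = φ(12) = 12 while 10 ≠ 12, so φ is not injective, hence not bijective.
Since φ is not bijective, we determine |image(φ)|. Computing x^28 mod 44 for each x (by repeated squaring, reducing mod 44 at every step), the values φ(0), φ(1), …, φ(43) are: 0, 1, 36, 5, 20, 37, 4, 9, 16, 25, 12, 33, 12, 25, 16, 9, 4, 37, 20, 5, 36, 1, 0, 1, 36, 5, 20, 37, 4, 9, 16, 25, 12, 33, 12, 25, 16, 9, 4, 37, 20, 5, 36, 1.
The distinct values are {0, 1, 4, 5, 9, 12, 16, 20, 25, 33, 36, 37}; there are 12 of them.

12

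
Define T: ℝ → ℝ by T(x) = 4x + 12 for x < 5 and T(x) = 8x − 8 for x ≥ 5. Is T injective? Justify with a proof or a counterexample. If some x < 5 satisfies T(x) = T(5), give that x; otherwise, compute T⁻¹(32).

Both pieces are strictly increasing (slopes 4 and 8), so each is injective on its own interval.
The left piece maps (−∞, 5) onto (−∞, 32); the right piece maps [5, ∞) onto [32, ∞).
These images are disjoint, so no value is attained by both pieces. So T is injective.
Because the two images are disjoint, no x < 5 has T(x) = T(5), so we compute T⁻¹(32): 32 lies in [32, ∞), so solve 8x − 8 = 32: x = (32 + 8)/8 = 5.

5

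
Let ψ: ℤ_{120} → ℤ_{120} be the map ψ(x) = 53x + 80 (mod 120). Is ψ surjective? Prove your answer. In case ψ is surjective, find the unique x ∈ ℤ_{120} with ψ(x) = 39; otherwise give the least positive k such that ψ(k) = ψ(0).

Since gcd(53, 120) = 1, 53 is invertible modulo 120. Euclid's algorithm: 120 = 2·53 + 14, 53 = 3·14 + 11, 14 = 1·11 + 3, 11 = 3·3 + 2, 3 = 1·2 + 1; back-substituting gives 1 = 77·53 − 34·120, so 53⁻¹ ≡ 77 (mod 120).
For any y ∈ ℤ_{120}, x = 77(y − 80) mod 120 satisfies ψ(x) = 53·77(y − 80) + 80 ≡ y (since 53·77 ≡ 1 mod 120). So every y has a preimage.
Hence ψ is surjective.
Since ψ is surjective, we compute ψ⁻¹(39): solve 53x + 80 ≡ 39 (mod 120), i.e. 53x ≡ 79 (mod 120).
Multiplying by 53⁻¹ = 77 gives x ≡ 77·79 = 6083 = 50·120 + 83 ≡ 83 (mod 120).
Check: ψ(83) = 53·83 + 80 = 4479 = 37·120 + 39 ≡ 39 (mod 120).

83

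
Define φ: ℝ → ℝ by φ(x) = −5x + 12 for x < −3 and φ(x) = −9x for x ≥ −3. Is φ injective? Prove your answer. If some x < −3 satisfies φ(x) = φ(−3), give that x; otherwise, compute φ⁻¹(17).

-17/9

Both pieces are strictly decreasing (slopes −5 and −9), so each is injective on its own interval.
The left piece maps (−∞, −3) onto (27, ∞); the right piece maps [−3, ∞) onto (−∞, 27].
These images are disjoint, so no value is attained by both pieces. Therefore φ is injective.
Because the two images are disjoint, no x < −3 has φ(x) = φ(−3), so we compute φ⁻¹(17): 17 lies in (−∞, 27], so solve −9x = 17: x = (17 − 0)/(−9) = −17/9.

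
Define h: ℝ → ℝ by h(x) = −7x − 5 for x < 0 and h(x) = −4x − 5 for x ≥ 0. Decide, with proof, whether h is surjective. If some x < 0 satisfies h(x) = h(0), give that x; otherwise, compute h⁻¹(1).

-6/7

Both pieces are strictly decreasing (slopes −7 and −4), so each is injective on its own interval.
The left piece maps (−∞, 0) onto (−5, ∞); the right piece maps [0, ∞) onto (−∞, −5].
These images together cover ℝ, so h is surjective.
Because the two images are disjoint, no x < 0 has h(x) = h(0), so we compute h⁻¹(1): 1 lies in (−5, ∞), so solve −7x − 5 = 1: x = (1 + 5)/(−7) = −6/7.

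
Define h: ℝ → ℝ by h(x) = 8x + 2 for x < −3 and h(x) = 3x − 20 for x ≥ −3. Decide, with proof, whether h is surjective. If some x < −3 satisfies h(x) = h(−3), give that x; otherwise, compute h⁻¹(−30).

Both pieces are strictly increasing (slopes 8 and 3), so each is injective on its own interval.
The left piece maps (−∞, −3) onto (−∞, −22); the right piece maps [−3, ∞) onto [−29, ∞).
The union (−∞, −22) ∪ [−29, ∞) covers ℝ, so h is surjective.
For the follow-up: the images overlap, so an x < −3 with h(x) = h(−3) exists. h(−3) = −29; solving 8x + 2 = −29 for x < −3 gives x = (−29 − 2)/8 = −31/8.

-31/8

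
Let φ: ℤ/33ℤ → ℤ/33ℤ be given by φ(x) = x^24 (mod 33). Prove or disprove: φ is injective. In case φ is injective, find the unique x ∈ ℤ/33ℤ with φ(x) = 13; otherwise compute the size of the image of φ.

φ(4): Repeated squaring mod 33: 4^1 ≡ 4, 4^2 ≡ 4² = 16, 4^4 ≡ 16² = 256 ≡ 25, 4^8 ≡ 25² = 625 ≡ 31, 4^16 ≡ 31² = 961 ≡ 4. Since 24 = 16 + 8, 4^24 ≡ 4·31: 4·31 = 124 ≡ 25. So 4^24 ≡ 25 (mod 33).
φ(7): Repeated squaring mod 33: 7^1 ≡ 7, 7^2 ≡ 7² = 49 ≡ 16, 7^4 ≡ 16² = 256 ≡ 25, 7^8 ≡ 25² = 625 ≡ 31, 7^16 ≡ 31² = 961 ≡ 4. Since 24 = 16 + 8, 7^24 ≡ 4·31: 4·31 = 124 ≡ 25. So 7^24 ≡ 25 (mod 33).
So φ(4) = φ(7) = 25 while 4 ≠ 7, hence φ is not injective.
Since φ is not injective, we determine |image(φ)|. Computing x^24 mod 33 for each x (by repeated squaring, reducing mod 33 at every step), the values φ(0), φ(1), …, φ(32) are: 0, 1, 16, 15, 25, 31, 9, 25, 4, 27, 1, 22, 12, 16, 4, 3, 31, 31, 3, 4, 16, 12, 22, 1, 27, 4, 25, 9, 31, 25, 15, 16, 1.
The distinct values are {0, 1, 3, 4, 9, 12, 15, 16, 22, 25, 27, 31}; there are 12 of them.

12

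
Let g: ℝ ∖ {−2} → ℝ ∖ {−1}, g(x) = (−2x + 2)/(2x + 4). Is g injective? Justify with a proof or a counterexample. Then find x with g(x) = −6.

Suppose g(x_1) = g(x_2). Cross-multiplying: (−2x_1 + 2)(2x_2 + 4) = (−2x_2 + 2)(2x_1 + 4).
Expanding both sides and cancelling the symmetric terms leaves −12·(x_1 − x_2) = 0. Since −12 ≠ 0, x_1 = x_2. Therefore g is injective.
Solving g(x) = −6: cross-multiplying gives −2x + 2 = −6(2x + 4), which rearranges to 10x = −26, so x = −13/5.

-13/5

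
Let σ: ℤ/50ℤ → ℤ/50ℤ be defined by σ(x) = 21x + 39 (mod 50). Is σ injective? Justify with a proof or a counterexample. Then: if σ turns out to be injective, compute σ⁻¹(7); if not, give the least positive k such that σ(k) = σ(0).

By definition, σ is injective when σ(x_1) = σ(x_2) forces x_1 = x_2.
Suppose σ(x_1) = σ(x_2) in ℤ/50ℤ. Then 21x_1 + 39 ≡ 21x_2 + 39 (mod 50), so 21(x_1 − x_2) ≡ 0 (mod 50).
Since gcd(21, 50) = 1, 21 is invertible modulo 50, therefore x_1 − x_2 ≡ 0 (mod 50), i.e. x_1 = x_2.
Therefore σ is injective.
We now compute 21⁻¹ mod 50 explicitly. Euclid's algorithm: 50 = 2·21 + 8, 21 = 2·8 + 5, 8 = 1·5 + 3, 5 = 1·3 + 2, 3 = 1·2 + 1; back-substituting gives 1 = 31·21 − 13·50, so 21⁻¹ ≡ 31 (mod 50).
Since σ is injective, we compute σ⁻¹(7): solve 21x + 39 ≡ 7 (mod 50), i.e. 21x ≡ 18 (mod 50).
Multiplying by 21⁻¹ = 31 gives x ≡ 31·18 = 558 = 11·50 + 8 ≡ 8 (mod 50).
Check: σ(8) = 21·8 + 39 = 207 = 4·50 + 7 ≡ 7 (mod 50).

8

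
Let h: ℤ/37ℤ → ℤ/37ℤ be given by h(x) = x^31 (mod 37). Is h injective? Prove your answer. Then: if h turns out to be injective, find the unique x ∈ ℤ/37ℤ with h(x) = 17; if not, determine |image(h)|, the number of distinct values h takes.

15

Since 37 is prime, the nonzero elements of ℤ/37ℤ form a cyclic group of order 36.
As gcd(31, 36) = 1, raising to the 31st power is a bijection on this group: if u^31 ≡ v^31 then (uv^{−1})^31 = 1, and the only element of order dividing gcd(31, 36) = 1 is 1, so u = v.
With h(0) = 0 this makes h injective on all of ℤ/37ℤ, hence bijective (finite equal-size domain and codomain). In particular h is injective.
Since h is injective, we find the preimage of 17. The inverse of x ↦ x^31 on (ℤ/37ℤ)^× is x ↦ x^7, because 31·7 = 217 = 6·36 + 1 ≡ 1 (mod 36) and x^{36} = 1 for x ≠ 0 (Fermat). So h⁻¹(17) = 17^7 mod 37.
Repeated squaring mod 37: 17^1 ≡ 17, 17^2 ≡ 17² = 289 ≡ 30, 17^4 ≡ 30² = 900 ≡ 12. Since 7 = 4 + 2 + 1, 17^7 ≡ 12·30·17: 12·30 = 360 ≡ 27, then 27·17 = 459 ≡ 15. So 17^7 ≡ 15 (mod 37).
Hence h⁻¹(17) = 15.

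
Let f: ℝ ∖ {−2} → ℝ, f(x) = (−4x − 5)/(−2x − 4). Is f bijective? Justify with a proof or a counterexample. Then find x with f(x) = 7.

-23/10

If f(x) = 2, cross-multiplying gives −2(−4x − 5) = −4(−2x − 4), which simplifies to 10 = 16 — false.  So 2 has no preimage and f is not surjective.
Hence f is not bijective.
Solving f(x) = 7: cross-multiplying gives −4x − 5 = 7(−2x − 4), which rearranges to 10x = −23, so x = −23/10.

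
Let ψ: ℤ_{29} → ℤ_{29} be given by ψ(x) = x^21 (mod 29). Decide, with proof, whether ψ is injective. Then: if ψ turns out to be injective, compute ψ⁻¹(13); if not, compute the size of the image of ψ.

ψ(2): Repeated squaring mod 29: 2^1 ≡ 2, 2^2 ≡ 2² = 4, 2^4 ≡ 4² = 16, 2^8 ≡ 16² = 256 ≡ 24, 2^16 ≡ 24² = 576 ≡ 25. Since 21 = 16 + 4 + 1, 2^21 ≡ 25·16·2: 25·16 = 400 ≡ 23, then 23·2 = 46 ≡ 17. So 2^21 ≡ 17 (mod 29).
ψ(3): Repeated squaring mod 29: 3^1 ≡ 3, 3^2 ≡ 3² = 9, 3^4 ≡ 9² = 81 ≡ 23, 3^8 ≡ 23² = 529 ≡ 7, 3^16 ≡ 7² = 49 ≡ 20. Since 21 = 16 + 4 + 1, 3^21 ≡ 20·23·3: 20·23 = 460 ≡ 25, then 25·3 = 75 ≡ 17. So 3^21 ≡ 17 (mod 29).
So ψ(2) = ψ(3) = 17 while 2 ≠ 3, so ψ is not injective.
Since ψ is not injective, we determine |image(ψ)|. Computing x^21 mod 29 for each x (by repeated squaring, reducing mod 29 at every step), the values ψ(0), ψ(1), …, ψ(28) are: 0, 1, 17, 17, 28, 28, 28, 1, 12, 28, 12, 17, 12, 28, 17, 12, 1, 17, 12, 17, 1, 17, 28, 1, 1, 1, 12, 12, 28.
The distinct values are {0, 1, 12, 17, 28}; there are 5 of them.

5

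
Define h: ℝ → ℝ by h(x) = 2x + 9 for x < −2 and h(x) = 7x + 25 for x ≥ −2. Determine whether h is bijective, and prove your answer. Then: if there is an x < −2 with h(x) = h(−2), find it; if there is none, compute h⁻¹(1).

-4

Both pieces are strictly increasing (slopes 2 and 7), so each is injective on its own interval.
The left piece maps (−∞, −2) onto (−∞, 5); the right piece maps [−2, ∞) onto [11, ∞).
The images leave a gap (5 has no preimage), so h is not surjective, hence not bijective.
Because the two images are disjoint, no x < −2 has h(x) = h(−2), so we compute h⁻¹(1): 1 lies in (−∞, 5), so solve 2x + 9 = 1: x = (1 − 9)/2 = −4.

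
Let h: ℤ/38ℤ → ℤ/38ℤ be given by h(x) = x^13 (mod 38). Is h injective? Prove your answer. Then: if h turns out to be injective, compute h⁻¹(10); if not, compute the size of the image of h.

Computing x^13 mod 38 for each x (by repeated squaring, reducing mod 38 at every step), the values h(0), h(1), …, h(37) are: 0, 1, 22, 33, 28, 17, 4, 7, 8, 25, 32, 11, 12, 15, 2, 29, 24, 35, 18, 19, 20, 3, 14, 9, 36, 23, 26, 27, 6, 13, 30, 31, 34, 21, 10, 5, 16, 37.
Every element of ℤ/38ℤ appears exactly once in this list, so h is a bijection, and in particular injective.
Since h is injective, we read off the preimage of 10 from the same table: h(34) = 10, so h⁻¹(10) = 34.

34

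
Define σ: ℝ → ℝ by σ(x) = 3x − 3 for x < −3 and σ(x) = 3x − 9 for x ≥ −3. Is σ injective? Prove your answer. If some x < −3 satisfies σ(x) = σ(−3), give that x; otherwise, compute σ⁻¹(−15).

Both pieces are strictly increasing (slopes 3 and 3), so each is injective on its own interval.
The left piece maps (−∞, −3) onto (−∞, −12); the right piece maps [−3, ∞) onto [−18, ∞).
These images overlap. In particular σ(−3) = −18 (right piece), and solving 3x − 3 = −18 on the left piece gives x = −5 < −3.
So σ(−5) = σ(−3) with −5 ≠ −3, and σ is not injective. This x = −5 is the requested value below −3.

-5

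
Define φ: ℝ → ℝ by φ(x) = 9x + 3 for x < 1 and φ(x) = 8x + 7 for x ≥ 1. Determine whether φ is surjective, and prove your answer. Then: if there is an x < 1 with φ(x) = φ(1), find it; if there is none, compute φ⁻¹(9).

2/3

Both pieces are strictly increasing (slopes 9 and 8), so each is injective on its own interval.
The left piece maps (−∞, 1) onto (−∞, 12); the right piece maps [1, ∞) onto [15, ∞).
The union (−∞, 12) ∪ [15, ∞) omits the interval between 12 and 15; in particular 12 has no preimage. So φ is not surjective.
Because the two images are disjoint, no x < 1 has φ(x) = φ(1), so we compute φ⁻¹(9): 9 lies in (−∞, 12), so solve 9x + 3 = 9: x = (9 − 3)/9 = 2/3.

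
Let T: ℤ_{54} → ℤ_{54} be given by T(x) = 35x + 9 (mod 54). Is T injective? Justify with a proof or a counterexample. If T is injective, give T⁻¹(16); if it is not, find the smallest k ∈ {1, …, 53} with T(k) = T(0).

If T(s) = T(t), then 35s ≡ 35t (mod 54). Because gcd(35, 54) = 1, we may cancel 35 to get s ≡ t (mod 54).
Therefore T is injective.
We now compute 35⁻¹ mod 54 explicitly. Euclid's algorithm: 54 = 1·35 + 19, 35 = 1·19 + 16, 19 = 1·16 + 3, 16 = 5·3 + 1; back-substituting gives 1 = 17·35 − 11·54, so 35⁻¹ ≡ 17 (mod 54).
Since T is injective, we compute T⁻¹(16): solve 35x + 9 ≡ 16 (mod 54), i.e. 35x ≡ 7 (mod 54).
Multiplying by 35⁻¹ = 17 gives x ≡ 17·7 = 119 = 2·54 + 11 ≡ 11 (mod 54).
Check: T(11) = 35·11 + 9 = 394 = 7·54 + 16 ≡ 16 (mod 54).

11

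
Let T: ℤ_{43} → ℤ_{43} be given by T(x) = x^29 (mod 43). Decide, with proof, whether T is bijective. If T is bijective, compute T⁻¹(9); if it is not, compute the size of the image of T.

Since 43 is prime, the nonzero elements of ℤ_{43} form a cyclic group of order 42.
As gcd(29, 42) = 1, raising to the 29th power is a bijection on this group: if a^29 ≡ b^29 then (ab^{−1})^29 = 1, and the only element of order dividing gcd(29, 42) = 1 is 1, so a = b.
With T(0) = 0 this makes T injective on all of ℤ_{43}, hence bijective (finite equal-size domain and codomain). In particular T is bijective.
Since T is bijective, we find the preimage of 9. The inverse of x ↦ x^29 on (ℤ_{43})^× is x ↦ x^29, because 29·29 = 841 = 20·42 + 1 ≡ 1 (mod 42) and x^{42} = 1 for x ≠ 0 (Fermat). So T⁻¹(9) = 9^29 mod 43.
Repeated squaring mod 43: 9^1 ≡ 9, 9^2 ≡ 9² = 81 ≡ 38, 9^4 ≡ 38² = 1444 ≡ 25, 9^8 ≡ 25² = 625 ≡ 23, 9^16 ≡ 23² = 529 ≡ 13. Since 29 = 16 + 8 + 4 + 1, 9^29 ≡ 13·23·25·9: 13·23 = 299 ≡ 41, then 41·25 = 1025 ≡ 36, then 36·9 = 324 ≡ 23. So 9^29 ≡ 23 (mod 43).
Hence T⁻¹(9) = 23.

23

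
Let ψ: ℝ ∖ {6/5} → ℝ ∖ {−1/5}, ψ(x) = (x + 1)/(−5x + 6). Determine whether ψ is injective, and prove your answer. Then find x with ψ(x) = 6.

35/31

Suppose ψ(u) = ψ(v). Cross-multiplying: (u + 1)(−5v + 6) = (v + 1)(−5u + 6).
Expanding both sides and cancelling the symmetric terms leaves 11·(u − v) = 0. Since 11 ≠ 0, u = v. Therefore ψ is injective.
Solving ψ(x) = 6: cross-multiplying gives x + 1 = 6(−5x + 6), which rearranges to 31x = 35, so x = 35/31.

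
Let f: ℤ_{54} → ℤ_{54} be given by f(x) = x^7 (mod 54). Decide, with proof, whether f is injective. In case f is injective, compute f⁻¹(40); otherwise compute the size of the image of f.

f(0) = 0^7 = 0.
f(6): Repeated squaring mod 54: 6^1 ≡ 6, 6^2 ≡ 6² = 36, 6^4 ≡ 36² = 1296 ≡ 0. Since 7 = 4 + 2 + 1, 6^7 ≡ 0·36·6: 0·36 = 0, then 0·6 = 0. So 6^7 ≡ 0 (mod 54).
So f(0) = f(6) = 0 while 0 ≠ 6, therefore f is not injective.
Since f is not injective, we determine |image(f)|. Computing x^7 mod 54 for each x (by repeated squaring, reducing mod 54 at every step), the values f(0), f(1), …, f(53) are: 0, 1, 20, 27, 22, 41, 0, 43, 8, 27, 10, 29, 0, 31, 50, 27, 52, 17, 0, 19, 38, 27, 40, 5, 0, 7, 26, 27, 28, 47, 0, 49, 14, 27, 16, 35, 0, 37, 2, 27, 4, 23, 0, 25, 44, 27, 46, 11, 0, 13, 32, 27, 34, 53.
The distinct values are {0, 1, 2, 4, 5, 7, 8, 10, 11, 13, 14, 16, 17, 19, 20, 22, 23, 25, 26, 27, 28, 29, 31, 32, 34, 35, 37, 38, 40, 41, 43, 44, 46, 47, 49, 50, 52, 53}; there are 38 of them.

38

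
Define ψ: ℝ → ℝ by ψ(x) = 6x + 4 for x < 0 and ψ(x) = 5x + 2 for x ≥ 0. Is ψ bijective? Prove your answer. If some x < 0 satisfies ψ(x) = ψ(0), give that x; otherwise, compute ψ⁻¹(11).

-1/3

Both pieces are strictly increasing (slopes 6 and 5), so each is injective on its own interval.
The left piece maps (−∞, 0) onto (−∞, 4); the right piece maps [0, ∞) onto [2, ∞).
These images overlap. In particular ψ(0) = 2 (right piece), and solving 6x + 4 = 2 on the left piece gives x = −1/3 < 0.
So ψ(−1/3) = ψ(0) with −1/3 ≠ 0, and ψ is not injective, hence not bijective. This x = −1/3 is the requested value below 0.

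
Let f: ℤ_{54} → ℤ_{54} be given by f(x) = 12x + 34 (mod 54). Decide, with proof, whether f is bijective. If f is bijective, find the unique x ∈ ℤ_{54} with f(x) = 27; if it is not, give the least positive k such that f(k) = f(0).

9

We have gcd(12, 54) = 6 > 1. Taking x_1 = 0 and x_2 = 9: f(0) = 34 and f(9) = 12·9 + 34 = 142 ≡ 34 (mod 54).
So f(0) = f(9) while 0 ≠ 9, therefore f is not injective, hence not bijective.
Since f is not bijective, we find the least positive k with f(k) = f(0): this means 12k ≡ 0 (mod 54), i.e. 54 ∣ 12k. Since gcd(12, 54) = 6, dividing through by 6 this holds exactly when 9 ∣ 2k, and as gcd(2, 9) = 1, exactly when 9 ∣ k.
The smallest positive such k is 9.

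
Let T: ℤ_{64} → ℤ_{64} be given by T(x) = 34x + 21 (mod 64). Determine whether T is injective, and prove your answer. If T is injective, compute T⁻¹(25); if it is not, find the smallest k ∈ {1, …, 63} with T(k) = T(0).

32

By definition, T is injective when T(u) = T(v) forces u = v.
We have gcd(34, 64) = 2 > 1. Taking u = 0 and v = 32: T(0) = 21 and T(32) = 34·32 + 21 = 1109 ≡ 21 (mod 64).
So T(0) = T(32) while 0 ≠ 32, thus T is not injective.
Since T is not injective, we find the least positive k with T(k) = T(0): this means 34k ≡ 0 (mod 64), i.e. 64 ∣ 34k. Since gcd(34, 64) = 2, dividing through by 2 this holds exactly when 32 ∣ 17k, and as gcd(17, 32) = 1, exactly when 32 ∣ k.
The smallest positive such k is 32.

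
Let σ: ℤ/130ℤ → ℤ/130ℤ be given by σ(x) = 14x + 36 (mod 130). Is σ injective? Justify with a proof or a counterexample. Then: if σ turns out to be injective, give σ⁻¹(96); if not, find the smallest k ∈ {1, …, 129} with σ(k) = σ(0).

We have gcd(14, 130) = 2 > 1. Taking a = 0 and b = 65: σ(0) = 36 and σ(65) = 14·65 + 36 = 946 ≡ 36 (mod 130).
So σ(0) = σ(65) while 0 ≠ 65, thus σ is not injective.
Since σ is not injective, we find the least positive k with σ(k) = σ(0): this means 14k ≡ 0 (mod 130), i.e. 130 ∣ 14k. Since gcd(14, 130) = 2, dividing through by 2 this holds exactly when 65 ∣ 7k, and as gcd(7, 65) = 1, exactly when 65 ∣ k.
The smallest positive such k is 65.

65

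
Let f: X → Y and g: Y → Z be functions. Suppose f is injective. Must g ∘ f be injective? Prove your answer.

not injective

No. Take X = Y = Z = {1, 2}, f = identity (injective), and g(x) = 1 for every x.
Then (g ∘ f)(1) = 1 = (g ∘ f)(2) with 1 ≠ 2, so g ∘ f is not injective.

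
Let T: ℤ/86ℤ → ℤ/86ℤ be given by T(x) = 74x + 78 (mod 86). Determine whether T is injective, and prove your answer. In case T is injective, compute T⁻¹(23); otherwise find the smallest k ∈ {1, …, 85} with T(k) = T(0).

We have gcd(74, 86) = 2 > 1. Taking x_1 = 0 and x_2 = 43: T(0) = 78 and T(43) = 74·43 + 78 = 3260 ≡ 78 (mod 86).
So T(0) = T(43) while 0 ≠ 43, so T is not injective.
Since T is not injective, we find the least positive k with T(k) = T(0): this means 74k ≡ 0 (mod 86), i.e. 86 ∣ 74k. Since gcd(74, 86) = 2, dividing through by 2 this holds exactly when 43 ∣ 37k, and as gcd(37, 43) = 1, exactly when 43 ∣ k.
The smallest positive such k is 43.

43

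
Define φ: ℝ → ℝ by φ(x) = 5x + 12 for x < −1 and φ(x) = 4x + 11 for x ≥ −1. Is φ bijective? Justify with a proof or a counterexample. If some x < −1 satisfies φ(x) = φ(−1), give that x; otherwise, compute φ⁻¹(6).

-6/5

Both pieces are strictly increasing (slopes 5 and 4), so each is injective on its own interval.
The left piece maps (−∞, −1) onto (−∞, 7); the right piece maps [−1, ∞) onto [7, ∞).
Since 7 = 7, the images partition ℝ: φ is injective and surjective, hence bijective.
Because the two images are disjoint, no x < −1 has φ(x) = φ(−1), so we compute φ⁻¹(6): 6 lies in (−∞, 7), so solve 5x + 12 = 6: x = (6 − 12)/5 = −6/5.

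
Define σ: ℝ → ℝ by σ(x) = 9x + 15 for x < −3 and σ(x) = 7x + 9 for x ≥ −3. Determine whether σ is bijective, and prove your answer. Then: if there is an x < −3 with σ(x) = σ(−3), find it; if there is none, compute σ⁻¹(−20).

Both pieces are strictly increasing (slopes 9 and 7), so each is injective on its own interval.
The left piece maps (−∞, −3) onto (−∞, −12); the right piece maps [−3, ∞) onto [−12, ∞).
Since −12 = −12, the images partition ℝ: σ is injective and surjective, hence bijective.
Because the two images are disjoint, no x < −3 has σ(x) = σ(−3), so we compute σ⁻¹(−20): −20 lies in (−∞, −12), so solve 9x + 15 = −20: x = (−20 − 15)/9 = −35/9.

-35/9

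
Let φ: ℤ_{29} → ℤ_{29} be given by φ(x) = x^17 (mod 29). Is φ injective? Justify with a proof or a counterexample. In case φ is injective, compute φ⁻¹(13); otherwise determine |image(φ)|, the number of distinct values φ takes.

Since 29 is prime, the nonzero elements of ℤ_{29} form a cyclic group of order 28.
As gcd(17, 28) = 1, raising to the 17th power is a bijection on this group: if s^17 ≡ t^17 then (st^{−1})^17 = 1, and the only element of order dividing gcd(17, 28) = 1 is 1, so s = t.
With φ(0) = 0 this makes φ injective on all of ℤ_{29}, hence bijective (finite equal-size domain and codomain). In particular φ is injective.
Since φ is injective, we find the preimage of 13. The inverse of x ↦ x^17 on (ℤ_{29})^× is x ↦ x^5, because 17·5 = 85 = 3·28 + 1 ≡ 1 (mod 28) and x^{28} = 1 for x ≠ 0 (Fermat). So φ⁻¹(13) = 13^5 mod 29.
Repeated squaring mod 29: 13^1 ≡ 13, 13^2 ≡ 13² = 169 ≡ 24, 13^4 ≡ 24² = 576 ≡ 25. Since 5 = 4 + 1, 13^5 ≡ 25·13: 25·13 = 325 ≡ 6. So 13^5 ≡ 6 (mod 29).
Hence φ⁻¹(13) = 6.

6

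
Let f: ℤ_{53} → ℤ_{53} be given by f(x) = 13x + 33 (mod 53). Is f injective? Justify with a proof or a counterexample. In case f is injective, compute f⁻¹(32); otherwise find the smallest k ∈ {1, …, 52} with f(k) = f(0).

If f(a) = f(b), then 13a ≡ 13b (mod 53). Because gcd(13, 53) = 1, we may cancel 13 to get a ≡ b (mod 53).
Thus f is injective.
We now compute 13⁻¹ mod 53 explicitly. Euclid's algorithm: 53 = 4·13 + 1; back-substituting gives 1 = 49·13 − 12·53, so 13⁻¹ ≡ 49 (mod 53).
Since f is injective, we find f⁻¹(32): we need 13x ≡ 32 − 33 ≡ 52 (mod 53). Using 13⁻¹ = 49: x ≡ 49·52 = 2548 = 48·53 + 4, so x = 4.
Check: f(4) = 13·4 + 33 = 85 = 1·53 + 32 ≡ 32 (mod 53).

4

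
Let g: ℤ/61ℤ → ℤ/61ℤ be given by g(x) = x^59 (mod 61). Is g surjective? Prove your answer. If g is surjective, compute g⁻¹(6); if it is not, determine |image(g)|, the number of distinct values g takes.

51

Since 61 is prime, the nonzero elements of ℤ/61ℤ form a cyclic group of order 60.
As gcd(59, 60) = 1, raising to the 59th power is a bijection on this group: if s^59 ≡ t^59 then (st^{−1})^59 = 1, and the only element of order dividing gcd(59, 60) = 1 is 1, so s = t.
With g(0) = 0 this makes g injective on all of ℤ/61ℤ, hence bijective (finite equal-size domain and codomain). In particular g is surjective.
Since g is surjective, we find the preimage of 6. The inverse of x ↦ x^59 on (ℤ/61ℤ)^× is x ↦ x^59, because 59·59 = 3481 = 58·60 + 1 ≡ 1 (mod 60) and x^{60} = 1 for x ≠ 0 (Fermat). So g⁻¹(6) = 6^59 mod 61.
Repeated squaring mod 61: 6^1 ≡ 6, 6^2 ≡ 6² = 36, 6^4 ≡ 36² = 1296 ≡ 15, 6^8 ≡ 15² = 225 ≡ 42, 6^16 ≡ 42² = 1764 ≡ 56, 6^32 ≡ 56² = 3136 ≡ 25. Since 59 = 32 + 16 + 8 + 2 + 1, 6^59 ≡ 25·56·42·36·6: 25·56 = 1400 ≡ 58, then 58·42 = 2436 ≡ 57, then 57·36 = 2052 ≡ 39, then 39·6 = 234 ≡ 51. So 6^59 ≡ 51 (mod 61).
Hence g⁻¹(6) = 51.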